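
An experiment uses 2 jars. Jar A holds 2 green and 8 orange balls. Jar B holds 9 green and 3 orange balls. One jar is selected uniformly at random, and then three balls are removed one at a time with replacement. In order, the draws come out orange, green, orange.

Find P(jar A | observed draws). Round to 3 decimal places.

Under each hypothesis, the probability of the observed sequence is: P(data | jar A) = (8/10)(2/10)(8/10) = 0.128; P(data | jar B) = (3/12)(9/12)(3/12) = 0.046875.
Weighting by the prior gives 1/2 · 0.128 = 0.064, 1/2 · 0.046875 = 0.023438; these sum to 0.087438.
By Bayes' rule, P(jar A | data) = (0.064) / (0.087438) = 0.73195.

0.732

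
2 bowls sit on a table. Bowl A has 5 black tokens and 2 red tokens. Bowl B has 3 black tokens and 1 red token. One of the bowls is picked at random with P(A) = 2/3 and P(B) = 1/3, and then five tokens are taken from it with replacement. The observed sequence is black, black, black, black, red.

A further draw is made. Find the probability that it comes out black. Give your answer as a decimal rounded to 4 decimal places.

The likelihood of the observed sequence under each hypothesis: P(data | bowl A) = (5/7)(5/7)(5/7)(5/7)(2/7) = 0.074374; P(data | bowl B) = (3/4)(3/4)(3/4)(3/4)(1/4) = 0.079102.
Multiplying each by its prior: 2/3 · 0.074374 = 0.049583, 1/3 · 0.079102 = 0.026367; these sum to 0.07595.
Normalising, the posterior is P(bowl A | data) = 0.65283, P(bowl B | data) = 0.34717.
The predictive probability is P(black next | data) = (5/7)(0.65283) + (3/4)(0.34717) = 0.72668.

0.7267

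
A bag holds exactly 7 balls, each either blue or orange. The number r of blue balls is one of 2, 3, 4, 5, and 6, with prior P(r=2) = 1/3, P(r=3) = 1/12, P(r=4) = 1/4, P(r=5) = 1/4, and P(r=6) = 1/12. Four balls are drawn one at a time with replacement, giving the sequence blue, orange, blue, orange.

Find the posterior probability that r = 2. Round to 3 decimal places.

0.305

Compute the likelihood of the observed sequence for each case: P(data | r = 2) = (2/7)(5/7)(2/7)(5/7) = 0.041649; P(data | r = 3) = (3/7)(4/7)(3/7)(4/7) = 0.059975; P(data | r = 4) = (4/7)(3/7)(4/7)(3/7) = 0.059975; P(data | r = 5) = (5/7)(2/7)(5/7)(2/7) = 0.041649; P(data | r = 6) = (6/7)(1/7)(6/7)(1/7) = 0.014994.
The prior-weighted likelihoods are 1/3 · 0.041649 = 0.013883, 1/12 · 0.059975 = 0.0049979, 1/4 · 0.059975 = 0.014994, 1/4 · 0.041649 = 0.010412, 1/12 · 0.014994 = 0.0012495; with total 0.045537.
By Bayes' rule, P(r = 2 | data) = (0.013883) / (0.045537) = 0.30488.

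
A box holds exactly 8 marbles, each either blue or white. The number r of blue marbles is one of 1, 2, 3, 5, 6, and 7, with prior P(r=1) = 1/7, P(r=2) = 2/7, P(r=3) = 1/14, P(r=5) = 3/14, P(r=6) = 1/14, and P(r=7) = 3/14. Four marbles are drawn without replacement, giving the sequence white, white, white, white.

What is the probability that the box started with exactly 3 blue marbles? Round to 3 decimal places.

Under each hypothesis, the probability of the observed sequence is: P(data | r = 1) = (7/8)(6/7)(5/6)(4/5) = 1/2; P(data | r = 2) = (6/8)(5/7)(4/6)(3/5) = 3/14; P(data | r = 3) = (5/8)(4/7)(3/6)(2/5) = 1/14; P(data | r = 5) = (3/8)(2/7)(1/6)(0/5) = 0; P(data | r = 6) = (2/8)(1/7)(0/6) = 0; P(data | r = 7) = (1/8)(0/7) = 0.
The prior-weighted likelihoods are 1/7 · 1/2 = 1/14, 2/7 · 3/14 = 3/49, 1/14 · 1/14 = 1/196, 3/14 · 0 = 0, 1/14 · 0 = 0, 3/14 · 0 = 0; summing to 27/196.
By Bayes' rule, P(r = 3 | data) = (1/196) / (27/196) = 1/27.

0.037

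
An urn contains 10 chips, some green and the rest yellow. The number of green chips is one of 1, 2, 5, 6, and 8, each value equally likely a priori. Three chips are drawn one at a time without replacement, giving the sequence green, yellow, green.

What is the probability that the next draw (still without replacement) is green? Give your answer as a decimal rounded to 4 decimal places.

For each hypothesis, P(data | H) works out to: P(data | r = 1) = (1/10)(9/9)(0/8) = 0; P(data | r = 2) = (2/10)(8/9)(1/8) = 1/45; P(data | r = 5) = (5/10)(5/9)(4/8) = 5/36; P(data | r = 6) = (6/10)(4/9)(5/8) = 1/6; P(data | r = 8) = (8/10)(2/9)(7/8) = 7/45.
The prior-weighted likelihoods are 1/5 · 0 = 0, 1/5 · 1/45 = 1/225, 1/5 · 5/36 = 1/36, 1/5 · 1/6 = 1/30, 1/5 · 7/45 = 7/225; summing to 29/300.
The posterior is then P(r = 1 | data) = 0, P(r = 2 | data) = 4/87, P(r = 5 | data) = 25/87, P(r = 6 | data) = 10/29, P(r = 8 | data) = 28/87.
The predictive probability is P(green next | data) = (0)(4/87) + (3/7)(25/87) + (4/7)(10/29) + (6/7)(28/87) = 121/203.

0.5961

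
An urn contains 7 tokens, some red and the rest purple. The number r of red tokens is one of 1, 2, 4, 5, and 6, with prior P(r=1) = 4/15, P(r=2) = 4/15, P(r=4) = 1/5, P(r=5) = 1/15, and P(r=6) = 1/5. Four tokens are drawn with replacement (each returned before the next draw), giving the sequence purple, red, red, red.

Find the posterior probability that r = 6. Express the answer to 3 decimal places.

For each hypothesis, P(data | H) works out to: P(data | r = 1) = (6/7)(1/7)(1/7)(1/7) = 0.002499; P(data | r = 2) = (5/7)(2/7)(2/7)(2/7) = 0.01666; P(data | r = 4) = (3/7)(4/7)(4/7)(4/7) = 0.079967; P(data | r = 5) = (2/7)(5/7)(5/7)(5/7) = 0.10412; P(data | r = 6) = (1/7)(6/7)(6/7)(6/7) = 0.089963.
Multiplying each by its prior: 4/15 · 0.002499 = 0.00066639, 4/15 · 0.01666 = 0.0044426, 1/5 · 0.079967 = 0.015993, 1/15 · 0.10412 = 0.0069416, 1/5 · 0.089963 = 0.017993; summing to 0.046036.
Hence P(r = 6 | data) = (0.017993) / (0.046036) = 0.39083.

0.391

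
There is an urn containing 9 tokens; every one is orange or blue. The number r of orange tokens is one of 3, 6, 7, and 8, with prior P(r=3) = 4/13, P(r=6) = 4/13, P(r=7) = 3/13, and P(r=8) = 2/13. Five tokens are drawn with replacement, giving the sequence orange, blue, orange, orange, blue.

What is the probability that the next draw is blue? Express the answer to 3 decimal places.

0.370

Under each hypothesis, the probability of the observed sequence is: P(data | r = 3) = (3/9)(6/9)(3/9)(3/9)(6/9) = 0.016461; P(data | r = 6) = (6/9)(3/9)(6/9)(6/9)(3/9) = 0.032922; P(data | r = 7) = (7/9)(2/9)(7/9)(7/9)(2/9) = 0.023235; P(data | r = 8) = (8/9)(1/9)(8/9)(8/9)(1/9) = 0.0086708.
Multiplying each by its prior: 4/13 · 0.016461 = 0.0050649, 4/13 · 0.032922 = 0.01013, 3/13 · 0.023235 = 0.0053619, 2/13 · 0.0086708 = 0.001334; with total 0.021891.
The posterior is then P(r = 3 | data) = 0.23137, P(r = 6 | data) = 0.46275, P(r = 7 | data) = 0.24494, P(r = 8 | data) = 0.060938.
Averaging over the posterior, P(blue next | data) = (2/3)(0.23137) + (1/3)(0.46275) + (2/9)(0.24494) + (1/9)(0.060938) = 0.3697.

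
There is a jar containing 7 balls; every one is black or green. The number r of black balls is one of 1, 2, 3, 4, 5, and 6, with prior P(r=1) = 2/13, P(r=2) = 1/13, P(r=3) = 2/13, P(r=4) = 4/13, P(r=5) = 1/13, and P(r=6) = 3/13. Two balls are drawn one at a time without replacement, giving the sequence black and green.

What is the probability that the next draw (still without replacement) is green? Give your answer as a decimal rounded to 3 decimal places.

Compute the likelihood of the observed sequence for each case: P(data | r = 1) = (1/7)(6/6) = 1/7; P(data | r = 2) = (2/7)(5/6) = 5/21; P(data | r = 3) = (3/7)(4/6) = 2/7; P(data | r = 4) = (4/7)(3/6) = 2/7; P(data | r = 5) = (5/7)(2/6) = 5/21; P(data | r = 6) = (6/7)(1/6) = 1/7.
The prior-weighted likelihoods are 2/13 · 1/7 = 2/91, 1/13 · 5/21 = 5/273, 2/13 · 2/7 = 4/91, 4/13 · 2/7 = 8/91, 1/13 · 5/21 = 5/273, 3/13 · 1/7 = 3/91; these sum to 61/273.
Normalising, the posterior is P(r = 1 | data) = 6/61, P(r = 2 | data) = 5/61, P(r = 3 | data) = 12/61, P(r = 4 | data) = 24/61, P(r = 5 | data) = 5/61, P(r = 6 | data) = 9/61.
The predictive probability is P(green next | data) = (1)(6/61) + (4/5)(5/61) + (3/5)(12/61) + (2/5)(24/61) + (1/5)(5/61) + (0)(9/61) = 139/305.

0.456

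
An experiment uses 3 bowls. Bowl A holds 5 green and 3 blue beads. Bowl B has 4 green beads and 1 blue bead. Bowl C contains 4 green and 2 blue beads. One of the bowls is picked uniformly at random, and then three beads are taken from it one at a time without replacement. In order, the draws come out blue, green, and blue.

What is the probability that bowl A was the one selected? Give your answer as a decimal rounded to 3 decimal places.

Under each hypothesis, the probability of the observed sequence is: P(data | bowl A) = (3/8)(5/7)(2/6) = 0.089286; P(data | bowl B) = (1/5)(4/4)(0/3) = 0; P(data | bowl C) = (2/6)(4/5)(1/4) = 0.066667.
The prior-weighted likelihoods are 1/3 · 0.089286 = 0.029762, 1/3 · 0 = 0, 1/3 · 0.066667 = 0.022222; summing to 0.051984.
Hence P(bowl A | data) = (0.029762) / (0.051984) = 0.57252.

0.573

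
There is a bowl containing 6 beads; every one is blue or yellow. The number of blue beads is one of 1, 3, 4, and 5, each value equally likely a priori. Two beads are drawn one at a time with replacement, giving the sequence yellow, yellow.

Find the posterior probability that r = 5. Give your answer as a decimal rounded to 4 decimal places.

0.0256

Under each hypothesis, the probability of the observed sequence is: P(data | r = 1) = (5/6)(5/6) = 25/36; P(data | r = 3) = (3/6)(3/6) = 1/4; P(data | r = 4) = (2/6)(2/6) = 1/9; P(data | r = 5) = (1/6)(1/6) = 1/36.
The prior-weighted likelihoods are 1/4 · 25/36 = 25/144, 1/4 · 1/4 = 1/16, 1/4 · 1/9 = 1/36, 1/4 · 1/36 = 1/144; summing to 13/48.
By Bayes' rule, P(r = 5 | data) = (1/144) / (13/48) = 1/39.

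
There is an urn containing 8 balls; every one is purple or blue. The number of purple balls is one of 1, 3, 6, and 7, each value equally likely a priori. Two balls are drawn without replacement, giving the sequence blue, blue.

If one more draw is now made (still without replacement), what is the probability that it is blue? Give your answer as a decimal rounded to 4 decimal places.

Under each hypothesis, the probability of the observed sequence is: P(data | r = 1) = (7/8)(6/7) = 3/4; P(data | r = 3) = (5/8)(4/7) = 5/14; P(data | r = 6) = (2/8)(1/7) = 1/28; P(data | r = 7) = (1/8)(0/7) = 0.
Multiplying each by its prior: 1/4 · 3/4 = 3/16, 1/4 · 5/14 = 5/56, 1/4 · 1/28 = 1/112, 1/4 · 0 = 0; summing to 2/7.
Dividing through by the total gives posterior P(r = 1 | data) = 21/32, P(r = 3 | data) = 5/16, P(r = 6 | data) = 1/32, P(r = 7 | data) = 0.
The predictive probability is P(blue next | data) = (5/6)(21/32) + (1/2)(5/16) + (0)(1/32) = 45/64.

0.7031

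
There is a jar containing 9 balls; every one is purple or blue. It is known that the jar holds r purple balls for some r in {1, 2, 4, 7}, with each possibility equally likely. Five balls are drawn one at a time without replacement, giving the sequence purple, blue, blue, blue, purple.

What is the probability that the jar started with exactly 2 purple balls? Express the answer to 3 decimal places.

Under each hypothesis, the probability of the observed sequence is: P(data | r = 1) = (1/9)(8/8)(7/7)(6/6)(0/5) = 0; P(data | r = 2) = (2/9)(7/8)(6/7)(5/6)(1/5) = 0.027778; P(data | r = 4) = (4/9)(5/8)(4/7)(3/6)(3/5) = 0.047619; P(data | r = 7) = (7/9)(2/8)(1/7)(0/6) = 0.
Multiplying each by its prior: 1/4 · 0 = 0, 1/4 · 0.027778 = 0.0069444, 1/4 · 0.047619 = 0.011905, 1/4 · 0 = 0; summing to 0.018849.
Therefore the posterior P(r = 2 | data) = (0.0069444) / (0.018849) = 0.36842.

0.368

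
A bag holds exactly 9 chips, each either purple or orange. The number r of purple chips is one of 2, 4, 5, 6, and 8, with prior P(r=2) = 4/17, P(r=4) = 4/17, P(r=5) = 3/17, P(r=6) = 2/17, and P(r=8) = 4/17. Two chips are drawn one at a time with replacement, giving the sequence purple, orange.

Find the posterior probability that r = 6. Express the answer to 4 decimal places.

Compute the likelihood of the observed sequence for each case: P(data | r = 2) = (2/9)(7/9) = 0.17284; P(data | r = 4) = (4/9)(5/9) = 0.24691; P(data | r = 5) = (5/9)(4/9) = 0.24691; P(data | r = 6) = (6/9)(3/9) = 0.22222; P(data | r = 8) = (8/9)(1/9) = 0.098765.
The prior-weighted likelihoods are 4/17 · 0.17284 = 0.040668, 4/17 · 0.24691 = 0.058097, 3/17 · 0.24691 = 0.043573, 2/17 · 0.22222 = 0.026144, 4/17 · 0.098765 = 0.023239; these sum to 0.19172.
So P(r = 6 | data) = (0.026144) / (0.19172) = 0.13636.

0.1364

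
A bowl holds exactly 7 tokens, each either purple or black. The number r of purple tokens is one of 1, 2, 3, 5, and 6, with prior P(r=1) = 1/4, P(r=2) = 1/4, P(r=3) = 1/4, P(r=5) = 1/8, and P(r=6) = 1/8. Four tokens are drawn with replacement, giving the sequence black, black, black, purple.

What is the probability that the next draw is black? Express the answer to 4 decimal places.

For each hypothesis, P(data | H) works out to: P(data | r = 1) = (6/7)(6/7)(6/7)(1/7) = 0.089963; P(data | r = 2) = (5/7)(5/7)(5/7)(2/7) = 0.10412; P(data | r = 3) = (4/7)(4/7)(4/7)(3/7) = 0.079967; P(data | r = 5) = (2/7)(2/7)(2/7)(5/7) = 0.01666; P(data | r = 6) = (1/7)(1/7)(1/7)(6/7) = 0.002499.
Multiplying each by its prior: 1/4 · 0.089963 = 0.022491, 1/4 · 0.10412 = 0.026031, 1/4 · 0.079967 = 0.019992, 1/8 · 0.01666 = 0.0020825, 1/8 · 0.002499 = 0.00031237; with total 0.070908.
Normalising, the posterior is P(r = 1 | data) = 0.31718, P(r = 2 | data) = 0.36711, P(r = 3 | data) = 0.28194, P(r = 5 | data) = 0.029369, P(r = 6 | data) = 0.0044053.
So P(black next | data) = Σ P(black next | H) P(H | data) = (6/7)(0.31718) + (5/7)(0.36711) + (4/7)(0.28194) + (2/7)(0.029369) + (1/7)(0.0044053) = 0.70422.

0.7042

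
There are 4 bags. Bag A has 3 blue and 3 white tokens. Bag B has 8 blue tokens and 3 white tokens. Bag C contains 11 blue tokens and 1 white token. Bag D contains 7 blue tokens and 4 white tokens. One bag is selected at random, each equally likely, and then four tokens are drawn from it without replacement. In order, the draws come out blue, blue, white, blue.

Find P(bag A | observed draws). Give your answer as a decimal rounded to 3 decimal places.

Compute the likelihood of the observed sequence for each case: P(data | bag A) = (3/6)(2/5)(3/4)(1/3) = 1/20; P(data | bag B) = (8/11)(7/10)(3/9)(6/8) = 7/55; P(data | bag C) = (11/12)(10/11)(1/10)(9/9) = 1/12; P(data | bag D) = (7/11)(6/10)(4/9)(5/8) = 7/66.
The prior-weighted likelihoods are 1/4 · 1/20 = 1/80, 1/4 · 7/55 = 7/220, 1/4 · 1/12 = 1/48, 1/4 · 7/66 = 7/264; summing to 11/120.
Hence P(bag A | data) = (1/80) / (11/120) = 3/22.

0.136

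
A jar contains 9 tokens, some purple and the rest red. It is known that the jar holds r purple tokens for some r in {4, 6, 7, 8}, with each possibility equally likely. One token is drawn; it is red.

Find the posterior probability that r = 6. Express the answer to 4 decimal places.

0.2727

Compute the likelihood of this draw for each case: P(data | r = 4) = (5/9) = 5/9; P(data | r = 6) = (3/9) = 1/3; P(data | r = 7) = (2/9) = 2/9; P(data | r = 8) = (1/9) = 1/9.
Weighting by the prior gives 1/4 · 5/9 = 5/36, 1/4 · 1/3 = 1/12, 1/4 · 2/9 = 1/18, 1/4 · 1/9 = 1/36; summing to 11/36.
So P(r = 6 | data) = (1/12) / (11/36) = 3/11.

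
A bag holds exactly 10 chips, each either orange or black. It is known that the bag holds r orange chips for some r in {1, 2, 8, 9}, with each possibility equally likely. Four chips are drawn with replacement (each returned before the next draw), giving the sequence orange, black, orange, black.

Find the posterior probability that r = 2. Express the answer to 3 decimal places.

The likelihood of the observed sequence under each hypothesis: P(data | r = 1) = (1/10)(9/10)(1/10)(9/10) = 0.0081; P(data | r = 2) = (2/10)(8/10)(2/10)(8/10) = 0.0256; P(data | r = 8) = (8/10)(2/10)(8/10)(2/10) = 0.0256; P(data | r = 9) = (9/10)(1/10)(9/10)(1/10) = 0.0081.
Weighting by the prior gives 1/4 · 0.0081 = 0.002025, 1/4 · 0.0256 = 0.0064, 1/4 · 0.0256 = 0.0064, 1/4 · 0.0081 = 0.002025; summing to 0.01685.
So P(r = 2 | data) = (0.0064) / (0.01685) = 0.37982.

0.380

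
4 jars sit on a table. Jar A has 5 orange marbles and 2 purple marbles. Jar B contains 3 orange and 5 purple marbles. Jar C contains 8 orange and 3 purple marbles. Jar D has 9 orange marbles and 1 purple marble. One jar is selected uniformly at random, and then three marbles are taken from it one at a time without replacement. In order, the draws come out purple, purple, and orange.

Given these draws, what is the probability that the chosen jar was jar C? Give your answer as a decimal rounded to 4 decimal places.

For each hypothesis, P(data | H) works out to: P(data | jar A) = (2/7)(1/6)(5/5) = 0.047619; P(data | jar B) = (5/8)(4/7)(3/6) = 0.17857; P(data | jar C) = (3/11)(2/10)(8/9) = 0.048485; P(data | jar D) = (1/10)(0/9) = 0.
Weighting by the prior gives 1/4 · 0.047619 = 0.011905, 1/4 · 0.17857 = 0.044643, 1/4 · 0.048485 = 0.012121, 1/4 · 0 = 0; these sum to 0.068669.
So P(jar C | data) = (0.012121) / (0.068669) = 0.17652.

0.1765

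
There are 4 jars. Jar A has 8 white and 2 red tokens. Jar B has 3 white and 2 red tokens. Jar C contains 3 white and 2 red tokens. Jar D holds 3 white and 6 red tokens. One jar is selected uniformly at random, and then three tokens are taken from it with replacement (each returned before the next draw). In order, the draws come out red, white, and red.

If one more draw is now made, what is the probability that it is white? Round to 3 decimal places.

Under each hypothesis, the probability of the observed sequence is: P(data | jar A) = (2/10)(8/10)(2/10) = 0.032; P(data | jar B) = (2/5)(3/5)(2/5) = 0.096; P(data | jar C) = (2/5)(3/5)(2/5) = 0.096; P(data | jar D) = (6/9)(3/9)(6/9) = 0.14815.
The prior-weighted likelihoods are 1/4 · 0.032 = 0.008, 1/4 · 0.096 = 0.024, 1/4 · 0.096 = 0.024, 1/4 · 0.14815 = 0.037037; summing to 0.093037.
Dividing through by the total gives posterior P(jar A | data) = 0.085987, P(jar B | data) = 0.25796, P(jar C | data) = 0.25796, P(jar D | data) = 0.39809.
Averaging over the posterior, P(white next | data) = (4/5)(0.085987) + (3/5)(0.25796) + (3/5)(0.25796) + (1/3)(0.39809) = 0.51104.

0.511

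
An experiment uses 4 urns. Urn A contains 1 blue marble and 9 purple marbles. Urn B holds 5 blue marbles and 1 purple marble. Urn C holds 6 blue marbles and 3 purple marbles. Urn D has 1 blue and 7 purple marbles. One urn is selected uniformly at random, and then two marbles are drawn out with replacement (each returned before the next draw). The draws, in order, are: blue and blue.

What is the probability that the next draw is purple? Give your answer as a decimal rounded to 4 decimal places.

0.2461

The likelihood of the observed sequence under each hypothesis: P(data | urn A) = (1/10)(1/10) = 0.01; P(data | urn B) = (5/6)(5/6) = 0.69444; P(data | urn C) = (6/9)(6/9) = 0.44444; P(data | urn D) = (1/8)(1/8) = 0.015625.
The prior-weighted likelihoods are 1/4 · 0.01 = 0.0025, 1/4 · 0.69444 = 0.17361, 1/4 · 0.44444 = 0.11111, 1/4 · 0.015625 = 0.0039062; these sum to 0.29113.
Normalising, the posterior is P(urn A | data) = 0.0085873, P(urn B | data) = 0.59634, P(urn C | data) = 0.38166, P(urn D | data) = 0.013418.
So P(purple next | data) = Σ P(purple next | H) P(H | data) = (9/10)(0.0085873) + (1/6)(0.59634) + (1/3)(0.38166) + (7/8)(0.013418) = 0.24608.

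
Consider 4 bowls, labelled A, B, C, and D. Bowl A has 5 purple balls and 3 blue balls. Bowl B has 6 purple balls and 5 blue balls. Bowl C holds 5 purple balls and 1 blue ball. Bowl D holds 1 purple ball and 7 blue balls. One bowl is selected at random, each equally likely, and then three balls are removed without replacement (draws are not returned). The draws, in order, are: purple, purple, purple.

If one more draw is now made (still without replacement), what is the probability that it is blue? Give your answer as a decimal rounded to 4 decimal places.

0.4371

The likelihood of the observed sequence under each hypothesis: P(data | bowl A) = (5/8)(4/7)(3/6) = 0.17857; P(data | bowl B) = (6/11)(5/10)(4/9) = 0.12121; P(data | bowl C) = (5/6)(4/5)(3/4) = 0.5; P(data | bowl D) = (1/8)(0/7) = 0.
Multiplying each by its prior: 1/4 · 0.17857 = 0.044643, 1/4 · 0.12121 = 0.030303, 1/4 · 0.5 = 0.125, 1/4 · 0 = 0; with total 0.19995.
Normalising, the posterior is P(bowl A | data) = 0.22327, P(bowl B | data) = 0.15156, P(bowl C | data) = 0.62517, P(bowl D | data) = 0.
Averaging over the posterior, P(blue next | data) = (3/5)(0.22327) + (5/8)(0.15156) + (1/3)(0.62517) = 0.43708.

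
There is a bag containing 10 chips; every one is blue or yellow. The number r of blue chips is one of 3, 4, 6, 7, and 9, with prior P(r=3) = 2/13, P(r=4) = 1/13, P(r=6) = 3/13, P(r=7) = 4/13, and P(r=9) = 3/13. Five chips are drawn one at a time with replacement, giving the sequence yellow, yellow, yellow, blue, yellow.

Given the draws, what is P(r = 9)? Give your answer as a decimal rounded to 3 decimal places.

0.001

Compute the likelihood of the observed sequence for each case: P(data | r = 3) = (7/10)(7/10)(7/10)(3/10)(7/10) = 0.07203; P(data | r = 4) = (6/10)(6/10)(6/10)(4/10)(6/10) = 0.05184; P(data | r = 6) = (4/10)(4/10)(4/10)(6/10)(4/10) = 0.01536; P(data | r = 7) = (3/10)(3/10)(3/10)(7/10)(3/10) = 0.00567; P(data | r = 9) = (1/10)(1/10)(1/10)(9/10)(1/10) = 9e-05.
Weighting by the prior gives 2/13 · 0.07203 = 0.011082, 1/13 · 0.05184 = 0.0039877, 3/13 · 0.01536 = 0.0035446, 4/13 · 0.00567 = 0.0017446, 3/13 · 9e-05 = 2.0769e-05; these sum to 0.020379.
By Bayes' rule, P(r = 9 | data) = (2.0769e-05) / (0.020379) = 0.0010191.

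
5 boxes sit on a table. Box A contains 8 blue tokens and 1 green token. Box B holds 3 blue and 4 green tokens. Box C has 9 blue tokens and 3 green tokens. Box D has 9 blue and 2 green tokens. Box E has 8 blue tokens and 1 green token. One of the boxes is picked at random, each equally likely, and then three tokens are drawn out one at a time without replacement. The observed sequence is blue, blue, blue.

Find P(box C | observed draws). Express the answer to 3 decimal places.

Compute the likelihood of the observed sequence for each case: P(data | box A) = (8/9)(7/8)(6/7) = 0.66667; P(data | box B) = (3/7)(2/6)(1/5) = 0.028571; P(data | box C) = (9/12)(8/11)(7/10) = 0.38182; P(data | box D) = (9/11)(8/10)(7/9) = 0.50909; P(data | box E) = (8/9)(7/8)(6/7) = 0.66667.
The prior-weighted likelihoods are 1/5 · 0.66667 = 0.13333, 1/5 · 0.028571 = 0.0057143, 1/5 · 0.38182 = 0.076364, 1/5 · 0.50909 = 0.10182, 1/5 · 0.66667 = 0.13333; these sum to 0.45056.
By Bayes' rule, P(box C | data) = (0.076364) / (0.45056) = 0.16949.

0.169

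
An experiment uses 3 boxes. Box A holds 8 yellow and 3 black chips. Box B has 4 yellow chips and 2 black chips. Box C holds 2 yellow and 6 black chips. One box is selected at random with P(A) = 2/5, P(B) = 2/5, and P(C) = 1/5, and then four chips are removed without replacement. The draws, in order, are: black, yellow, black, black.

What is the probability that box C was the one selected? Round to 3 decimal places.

For each hypothesis, P(data | H) works out to: P(data | box A) = (3/11)(8/10)(2/9)(1/8) = 0.0060606; P(data | box B) = (2/6)(4/5)(1/4)(0/3) = 0; P(data | box C) = (6/8)(2/7)(5/6)(4/5) = 0.14286.
Weighting by the prior gives 2/5 · 0.0060606 = 0.0024242, 2/5 · 0 = 0, 1/5 · 0.14286 = 0.028571; these sum to 0.030996.
Hence P(box C | data) = (0.028571) / (0.030996) = 0.92179.

0.922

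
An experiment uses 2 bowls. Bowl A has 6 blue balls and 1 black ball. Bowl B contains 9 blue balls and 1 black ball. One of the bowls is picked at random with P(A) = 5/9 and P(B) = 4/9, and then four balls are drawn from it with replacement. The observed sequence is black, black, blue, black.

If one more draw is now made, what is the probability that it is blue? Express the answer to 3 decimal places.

0.867

Compute the likelihood of the observed sequence for each case: P(data | bowl A) = (1/7)(1/7)(6/7)(1/7) = 0.002499; P(data | bowl B) = (1/10)(1/10)(9/10)(1/10) = 0.0009.
Multiplying each by its prior: 5/9 · 0.002499 = 0.0013883, 4/9 · 0.0009 = 0.0004; with total 0.0017883.
Dividing through by the total gives posterior P(bowl A | data) = 0.77633, P(bowl B | data) = 0.22367.
The predictive probability is P(blue next | data) = (6/7)(0.77633) + (9/10)(0.22367) = 0.86673.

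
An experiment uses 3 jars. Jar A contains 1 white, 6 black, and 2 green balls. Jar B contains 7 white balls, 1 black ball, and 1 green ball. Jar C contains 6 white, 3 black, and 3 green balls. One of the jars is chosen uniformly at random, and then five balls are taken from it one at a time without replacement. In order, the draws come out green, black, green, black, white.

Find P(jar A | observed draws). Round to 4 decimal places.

0.6358

The likelihood of the observed sequence under each hypothesis: P(data | jar A) = (2/9)(6/8)(1/7)(5/6)(1/5) = 0.0039683; P(data | jar B) = (1/9)(1/8)(0/7) = 0; P(data | jar C) = (3/12)(3/11)(2/10)(2/9)(6/8) = 0.0022727.
Weighting by the prior gives 1/3 · 0.0039683 = 0.0013228, 1/3 · 0 = 0, 1/3 · 0.0022727 = 0.00075758; summing to 0.0020803.
By Bayes' rule, P(jar A | data) = (0.0013228) / (0.0020803) = 0.63584.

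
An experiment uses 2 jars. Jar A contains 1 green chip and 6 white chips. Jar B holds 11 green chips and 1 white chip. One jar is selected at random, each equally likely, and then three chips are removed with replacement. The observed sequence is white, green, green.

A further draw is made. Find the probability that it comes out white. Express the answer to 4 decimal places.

0.2380

Compute the likelihood of the observed sequence for each case: P(data | jar A) = (6/7)(1/7)(1/7) = 0.017493; P(data | jar B) = (1/12)(11/12)(11/12) = 0.070023.
The prior-weighted likelihoods are 1/2 · 0.017493 = 0.0087464, 1/2 · 0.070023 = 0.035012; with total 0.043758.
Dividing through by the total gives posterior P(jar A | data) = 0.19988, P(jar B | data) = 0.80012.
Averaging over the posterior, P(white next | data) = (6/7)(0.19988) + (1/12)(0.80012) = 0.238.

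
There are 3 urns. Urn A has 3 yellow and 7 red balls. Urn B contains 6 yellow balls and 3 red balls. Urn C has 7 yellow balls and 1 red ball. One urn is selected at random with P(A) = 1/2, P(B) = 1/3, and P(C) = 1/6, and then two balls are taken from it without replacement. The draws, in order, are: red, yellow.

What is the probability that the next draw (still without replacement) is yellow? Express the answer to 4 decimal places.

0.4960

Under each hypothesis, the probability of the observed sequence is: P(data | urn A) = (7/10)(3/9) = 7/30; P(data | urn B) = (3/9)(6/8) = 1/4; P(data | urn C) = (1/8)(7/7) = 1/8.
Weighting by the prior gives 1/2 · 7/30 = 7/60, 1/3 · 1/4 = 1/12, 1/6 · 1/8 = 1/48; these sum to 53/240.
The posterior is then P(urn A | data) = 28/53, P(urn B | data) = 20/53, P(urn C | data) = 5/53.
The predictive probability is P(yellow next | data) = (1/4)(28/53) + (5/7)(20/53) + (1)(5/53) = 184/371.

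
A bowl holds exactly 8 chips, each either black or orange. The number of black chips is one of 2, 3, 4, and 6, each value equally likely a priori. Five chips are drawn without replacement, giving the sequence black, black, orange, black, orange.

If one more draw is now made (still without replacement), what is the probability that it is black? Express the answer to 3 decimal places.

Under each hypothesis, the probability of the observed sequence is: P(data | r = 2) = (2/8)(1/7)(6/6)(0/5) = 0; P(data | r = 3) = (3/8)(2/7)(5/6)(1/5)(4/4) = 0.017857; P(data | r = 4) = (4/8)(3/7)(4/6)(2/5)(3/4) = 0.042857; P(data | r = 6) = (6/8)(5/7)(2/6)(4/5)(1/4) = 0.035714.
Multiplying each by its prior: 1/4 · 0 = 0, 1/4 · 0.017857 = 0.0044643, 1/4 · 0.042857 = 0.010714, 1/4 · 0.035714 = 0.0089286; summing to 0.024107.
Dividing through by the total gives posterior P(r = 2 | data) = 0, P(r = 3 | data) = 0.18519, P(r = 4 | data) = 0.44444, P(r = 6 | data) = 0.37037.
So P(black next | data) = Σ P(black next | H) P(H | data) = (0)(0.18519) + (1/3)(0.44444) + (1)(0.37037) = 0.51852.

0.519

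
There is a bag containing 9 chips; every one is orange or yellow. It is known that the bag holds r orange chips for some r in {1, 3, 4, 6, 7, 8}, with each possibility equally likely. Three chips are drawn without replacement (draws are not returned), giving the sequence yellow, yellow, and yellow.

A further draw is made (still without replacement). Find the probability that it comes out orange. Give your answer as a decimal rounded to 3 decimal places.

Compute the likelihood of the observed sequence for each case: P(data | r = 1) = (8/9)(7/8)(6/7) = 2/3; P(data | r = 3) = (6/9)(5/8)(4/7) = 5/21; P(data | r = 4) = (5/9)(4/8)(3/7) = 5/42; P(data | r = 6) = (3/9)(2/8)(1/7) = 1/84; P(data | r = 7) = (2/9)(1/8)(0/7) = 0; P(data | r = 8) = (1/9)(0/8) = 0.
Weighting by the prior gives 1/6 · 2/3 = 1/9, 1/6 · 5/21 = 5/126, 1/6 · 5/42 = 5/252, 1/6 · 1/84 = 1/504, 1/6 · 0 = 0, 1/6 · 0 = 0; with total 29/168.
Normalising, the posterior is P(r = 1 | data) = 56/87, P(r = 3 | data) = 20/87, P(r = 4 | data) = 10/87, P(r = 6 | data) = 1/87, P(r = 7 | data) = 0, P(r = 8 | data) = 0.
The predictive probability is P(orange next | data) = (1/6)(56/87) + (1/2)(20/87) + (2/3)(10/87) + (1)(1/87) = 9/29.

0.310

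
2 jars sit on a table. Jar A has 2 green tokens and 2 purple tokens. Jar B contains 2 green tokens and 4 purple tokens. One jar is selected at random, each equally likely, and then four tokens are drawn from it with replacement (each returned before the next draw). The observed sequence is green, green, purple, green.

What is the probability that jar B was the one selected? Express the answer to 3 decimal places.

For each hypothesis, P(data | H) works out to: P(data | jar A) = (2/4)(2/4)(2/4)(2/4) = 0.0625; P(data | jar B) = (2/6)(2/6)(4/6)(2/6) = 0.024691.
Multiplying each by its prior: 1/2 · 0.0625 = 0.03125, 1/2 · 0.024691 = 0.012346; these sum to 0.043596.
By Bayes' rule, P(jar B | data) = (0.012346) / (0.043596) = 0.28319.

0.283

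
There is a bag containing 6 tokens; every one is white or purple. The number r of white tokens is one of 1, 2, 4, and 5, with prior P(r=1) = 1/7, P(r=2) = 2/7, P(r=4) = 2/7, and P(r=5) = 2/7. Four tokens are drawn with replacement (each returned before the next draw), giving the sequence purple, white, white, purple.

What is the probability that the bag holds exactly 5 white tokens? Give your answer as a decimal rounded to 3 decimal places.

Compute the likelihood of the observed sequence for each case: P(data | r = 1) = (5/6)(1/6)(1/6)(5/6) = 0.01929; P(data | r = 2) = (4/6)(2/6)(2/6)(4/6) = 0.049383; P(data | r = 4) = (2/6)(4/6)(4/6)(2/6) = 0.049383; P(data | r = 5) = (1/6)(5/6)(5/6)(1/6) = 0.01929.
Multiplying each by its prior: 1/7 · 0.01929 = 0.0027557, 2/7 · 0.049383 = 0.014109, 2/7 · 0.049383 = 0.014109, 2/7 · 0.01929 = 0.0055115; with total 0.036486.
So P(r = 5 | data) = (0.0055115) / (0.036486) = 0.15106.

0.151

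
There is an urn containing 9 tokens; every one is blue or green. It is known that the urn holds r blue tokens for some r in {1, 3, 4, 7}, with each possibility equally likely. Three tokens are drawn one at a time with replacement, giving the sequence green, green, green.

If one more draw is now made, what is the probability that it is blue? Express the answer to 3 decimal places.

0.221

For each hypothesis, P(data | H) works out to: P(data | r = 1) = (8/9)(8/9)(8/9) = 0.70233; P(data | r = 3) = (6/9)(6/9)(6/9) = 0.2963; P(data | r = 4) = (5/9)(5/9)(5/9) = 0.17147; P(data | r = 7) = (2/9)(2/9)(2/9) = 0.010974.
The prior-weighted likelihoods are 1/4 · 0.70233 = 0.17558, 1/4 · 0.2963 = 0.074074, 1/4 · 0.17147 = 0.042867, 1/4 · 0.010974 = 0.0027435; summing to 0.29527.
Normalising, the posterior is P(r = 1 | data) = 0.59466, P(r = 3 | data) = 0.25087, P(r = 4 | data) = 0.14518, P(r = 7 | data) = 0.0092915.
The predictive probability is P(blue next | data) = (1/9)(0.59466) + (1/3)(0.25087) + (4/9)(0.14518) + (7/9)(0.0092915) = 0.22145.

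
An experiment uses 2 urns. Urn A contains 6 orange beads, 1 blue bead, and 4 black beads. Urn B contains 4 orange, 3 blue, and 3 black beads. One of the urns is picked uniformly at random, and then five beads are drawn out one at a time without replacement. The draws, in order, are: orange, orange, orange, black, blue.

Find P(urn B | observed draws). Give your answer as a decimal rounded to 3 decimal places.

The likelihood of the observed sequence under each hypothesis: P(data | urn A) = (6/11)(5/10)(4/9)(4/8)(1/7) = 0.008658; P(data | urn B) = (4/10)(3/9)(2/8)(3/7)(3/6) = 0.0071429.
The prior-weighted likelihoods are 1/2 · 0.008658 = 0.004329, 1/2 · 0.0071429 = 0.0035714; with total 0.0079004.
By Bayes' rule, P(urn B | data) = (0.0035714) / (0.0079004) = 0.45205.

0.452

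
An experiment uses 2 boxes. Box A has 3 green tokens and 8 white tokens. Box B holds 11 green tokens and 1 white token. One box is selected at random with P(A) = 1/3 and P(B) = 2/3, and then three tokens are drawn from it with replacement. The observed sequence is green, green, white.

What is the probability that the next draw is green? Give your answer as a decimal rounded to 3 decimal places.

For each hypothesis, P(data | H) works out to: P(data | box A) = (3/11)(3/11)(8/11) = 0.054095; P(data | box B) = (11/12)(11/12)(1/12) = 0.070023.
Multiplying each by its prior: 1/3 · 0.054095 = 0.018032, 2/3 · 0.070023 = 0.046682; with total 0.064714.
Normalising, the posterior is P(box A | data) = 0.27864, P(box B | data) = 0.72136.
So P(green next | data) = Σ P(green next | H) P(H | data) = (3/11)(0.27864) + (11/12)(0.72136) = 0.73724.

0.737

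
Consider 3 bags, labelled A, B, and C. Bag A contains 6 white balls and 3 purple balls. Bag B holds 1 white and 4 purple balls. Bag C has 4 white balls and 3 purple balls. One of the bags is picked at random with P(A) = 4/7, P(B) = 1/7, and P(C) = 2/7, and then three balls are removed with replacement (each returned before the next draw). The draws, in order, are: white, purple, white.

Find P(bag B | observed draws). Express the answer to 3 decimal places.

Compute the likelihood of the observed sequence for each case: P(data | bag A) = (6/9)(3/9)(6/9) = 0.14815; P(data | bag B) = (1/5)(4/5)(1/5) = 0.032; P(data | bag C) = (4/7)(3/7)(4/7) = 0.13994.
Weighting by the prior gives 4/7 · 0.14815 = 0.084656, 1/7 · 0.032 = 0.0045714, 2/7 · 0.13994 = 0.039983; these sum to 0.12921.
Hence P(bag B | data) = (0.0045714) / (0.12921) = 0.03538.

0.035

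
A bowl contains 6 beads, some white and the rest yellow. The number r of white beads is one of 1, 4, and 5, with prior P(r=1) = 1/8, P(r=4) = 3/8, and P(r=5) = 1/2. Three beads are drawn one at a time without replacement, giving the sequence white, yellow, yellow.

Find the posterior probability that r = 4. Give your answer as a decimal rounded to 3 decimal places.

For each hypothesis, P(data | H) works out to: P(data | r = 1) = (1/6)(5/5)(4/4) = 1/6; P(data | r = 4) = (4/6)(2/5)(1/4) = 1/15; P(data | r = 5) = (5/6)(1/5)(0/4) = 0.
Weighting by the prior gives 1/8 · 1/6 = 1/48, 3/8 · 1/15 = 1/40, 1/2 · 0 = 0; summing to 11/240.
Therefore the posterior P(r = 4 | data) = (1/40) / (11/240) = 6/11.

0.545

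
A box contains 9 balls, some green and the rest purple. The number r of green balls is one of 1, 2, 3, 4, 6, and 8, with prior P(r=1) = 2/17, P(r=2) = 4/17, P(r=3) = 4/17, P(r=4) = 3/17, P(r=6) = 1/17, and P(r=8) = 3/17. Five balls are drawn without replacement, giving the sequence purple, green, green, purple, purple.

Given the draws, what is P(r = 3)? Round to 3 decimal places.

0.417

The likelihood of the observed sequence under each hypothesis: P(data | r = 1) = (8/9)(1/8)(0/7) = 0; P(data | r = 2) = (7/9)(2/8)(1/7)(6/6)(5/5) = 0.027778; P(data | r = 3) = (6/9)(3/8)(2/7)(5/6)(4/5) = 0.047619; P(data | r = 4) = (5/9)(4/8)(3/7)(4/6)(3/5) = 0.047619; P(data | r = 6) = (3/9)(6/8)(5/7)(2/6)(1/5) = 0.011905; P(data | r = 8) = (1/9)(8/8)(7/7)(0/6) = 0.
Weighting by the prior gives 2/17 · 0 = 0, 4/17 · 0.027778 = 0.0065359, 4/17 · 0.047619 = 0.011204, 3/17 · 0.047619 = 0.0084034, 1/17 · 0.011905 = 0.00070028, 3/17 · 0 = 0; with total 0.026844.
Therefore the posterior P(r = 3 | data) = (0.011204) / (0.026844) = 0.41739.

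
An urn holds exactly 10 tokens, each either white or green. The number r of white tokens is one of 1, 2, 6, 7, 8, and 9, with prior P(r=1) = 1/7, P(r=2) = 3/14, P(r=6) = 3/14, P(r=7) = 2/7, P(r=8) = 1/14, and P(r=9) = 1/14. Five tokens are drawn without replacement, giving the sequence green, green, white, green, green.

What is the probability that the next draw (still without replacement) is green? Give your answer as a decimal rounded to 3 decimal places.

0.852

Compute the likelihood of the observed sequence for each case: P(data | r = 1) = (9/10)(8/9)(1/8)(7/7)(6/6) = 1/10; P(data | r = 2) = (8/10)(7/9)(2/8)(6/7)(5/6) = 1/9; P(data | r = 6) = (4/10)(3/9)(6/8)(2/7)(1/6) = 1/210; P(data | r = 7) = (3/10)(2/9)(7/8)(1/7)(0/6) = 0; P(data | r = 8) = (2/10)(1/9)(8/8)(0/7) = 0; P(data | r = 9) = (1/10)(0/9) = 0.
Weighting by the prior gives 1/7 · 1/10 = 1/70, 3/14 · 1/9 = 1/42, 3/14 · 1/210 = 1/980, 2/7 · 0 = 0, 1/14 · 0 = 0, 1/14 · 0 = 0; these sum to 23/588.
Dividing through by the total gives posterior P(r = 1 | data) = 42/115, P(r = 2 | data) = 14/23, P(r = 6 | data) = 3/115, P(r = 7 | data) = 0, P(r = 8 | data) = 0, P(r = 9 | data) = 0.
The predictive probability is P(green next | data) = (1)(42/115) + (4/5)(14/23) + (0)(3/115) = 98/115.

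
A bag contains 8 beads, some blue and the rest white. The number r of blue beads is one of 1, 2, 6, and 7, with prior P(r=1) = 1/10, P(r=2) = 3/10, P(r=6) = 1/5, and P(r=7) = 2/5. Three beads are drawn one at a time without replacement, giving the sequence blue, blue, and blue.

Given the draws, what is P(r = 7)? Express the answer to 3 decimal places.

Compute the likelihood of the observed sequence for each case: P(data | r = 1) = (1/8)(0/7) = 0; P(data | r = 2) = (2/8)(1/7)(0/6) = 0; P(data | r = 6) = (6/8)(5/7)(4/6) = 5/14; P(data | r = 7) = (7/8)(6/7)(5/6) = 5/8.
Multiplying each by its prior: 1/10 · 0 = 0, 3/10 · 0 = 0, 1/5 · 5/14 = 1/14, 2/5 · 5/8 = 1/4; these sum to 9/28.
Hence P(r = 7 | data) = (1/4) / (9/28) = 7/9.

0.778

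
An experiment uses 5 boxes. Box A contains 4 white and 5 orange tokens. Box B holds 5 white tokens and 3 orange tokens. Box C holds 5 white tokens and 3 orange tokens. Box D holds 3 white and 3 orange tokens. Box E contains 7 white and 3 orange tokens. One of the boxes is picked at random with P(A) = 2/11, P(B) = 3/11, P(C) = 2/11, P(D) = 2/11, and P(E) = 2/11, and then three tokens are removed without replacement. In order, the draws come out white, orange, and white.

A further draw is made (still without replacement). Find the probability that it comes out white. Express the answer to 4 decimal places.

0.5419

Under each hypothesis, the probability of the observed sequence is: P(data | box A) = (4/9)(5/8)(3/7) = 5/42; P(data | box B) = (5/8)(3/7)(4/6) = 5/28; P(data | box C) = (5/8)(3/7)(4/6) = 5/28; P(data | box D) = (3/6)(3/5)(2/4) = 3/20; P(data | box E) = (7/10)(3/9)(6/8) = 7/40.
Multiplying each by its prior: 2/11 · 5/42 = 5/231, 3/11 · 5/28 = 15/308, 2/11 · 5/28 = 5/154, 2/11 · 3/20 = 3/110, 2/11 · 7/40 = 7/220; with total 17/105.
Normalising, the posterior is P(box A | data) = 25/187, P(box B | data) = 225/748, P(box C | data) = 75/374, P(box D | data) = 63/374, P(box E | data) = 147/748.
The predictive probability is P(white next | data) = (1/3)(25/187) + (3/5)(225/748) + (3/5)(75/374) + (1/3)(63/374) + (5/7)(147/748) = 304/561.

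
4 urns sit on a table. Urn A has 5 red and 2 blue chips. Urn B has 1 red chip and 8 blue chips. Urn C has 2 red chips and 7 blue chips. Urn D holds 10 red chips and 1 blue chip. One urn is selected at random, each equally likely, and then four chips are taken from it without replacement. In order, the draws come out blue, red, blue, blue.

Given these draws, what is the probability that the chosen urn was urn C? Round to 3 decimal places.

0.556

Under each hypothesis, the probability of the observed sequence is: P(data | urn A) = (2/7)(5/6)(1/5)(0/4) = 0; P(data | urn B) = (8/9)(1/8)(7/7)(6/6) = 1/9; P(data | urn C) = (7/9)(2/8)(6/7)(5/6) = 5/36; P(data | urn D) = (1/11)(10/10)(0/9) = 0.
The prior-weighted likelihoods are 1/4 · 0 = 0, 1/4 · 1/9 = 1/36, 1/4 · 5/36 = 5/144, 1/4 · 0 = 0; with total 1/16.
Hence P(urn C | data) = (5/144) / (1/16) = 5/9.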